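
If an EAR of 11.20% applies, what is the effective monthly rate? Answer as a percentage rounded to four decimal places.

0.8886%

The per-month rate i satisfies (1 + i)^12 = 1 + 0.1120.
i = 1.1120^(1/12) − 1 = 0.0088859 = 0.8886%.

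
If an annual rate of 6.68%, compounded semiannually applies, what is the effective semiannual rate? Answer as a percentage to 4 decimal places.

3.3400%

With a nominal annual rate compounded semiannually, the periodic rate is the nominal rate divided by 2.
i = 0.0668 / 2 = 0.0334000 = 3.3400%.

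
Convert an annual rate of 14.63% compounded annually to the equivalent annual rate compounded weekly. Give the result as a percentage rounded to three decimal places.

Compounded annually, EAR = nominal = 0.146300.
Solve (1 + r/52)^52 = 1.146300: r/52 = 1.146300^(1/52) − 1 = 0.002629, so r = 0.136719 = 13.672%.

13.672%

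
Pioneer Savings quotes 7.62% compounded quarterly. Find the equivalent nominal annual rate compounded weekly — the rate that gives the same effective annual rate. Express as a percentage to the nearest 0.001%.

EAR = (1 + 0.0762/4)^4 − 1 = 0.078405.
Solve (1 + r/52)^52 = 1.078405: r/52 = 1.078405^(1/52) − 1 = 0.001453, so r = 0.075538 = 7.554%.

7.554%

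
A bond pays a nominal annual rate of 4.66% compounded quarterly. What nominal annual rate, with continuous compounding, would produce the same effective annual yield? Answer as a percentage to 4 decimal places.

4.6331%

EAR = (1 + 0.0466/4)^4 − 1 = 0.047421.
Equivalent continuous rate: r = ln(1 + 0.047421) = 0.046331 = 4.6331%.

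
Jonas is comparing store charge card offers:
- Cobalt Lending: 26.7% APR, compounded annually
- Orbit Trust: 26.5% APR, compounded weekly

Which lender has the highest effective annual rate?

Cobalt Lending: compounded annually, EAR = 26.700%
Orbit Trust: (1 + 0.265/52)^52 − 1 = 30.255%
The highest effective annual rate is Orbit Trust at 30.255%.

Orbit Trust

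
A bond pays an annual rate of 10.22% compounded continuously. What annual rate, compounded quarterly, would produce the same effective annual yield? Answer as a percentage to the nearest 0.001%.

10.352%

EAR under continuous compounding: e^0.1022 − 1 = 0.107605.
Solve (1 + r/4)^4 = 1.107605: r/4 = 1.107605^(1/4) − 1 = 0.025879, so r = 0.103517 = 10.352%.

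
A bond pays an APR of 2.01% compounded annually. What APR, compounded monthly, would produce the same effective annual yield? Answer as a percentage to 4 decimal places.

Compounded annually, EAR = nominal = 0.020100.
Solve (1 + r/12)^12 = 1.020100: r/12 = 1.020100^(1/12) − 1 = 0.001660, so r = 0.019917 = 1.9917%.

1.9917%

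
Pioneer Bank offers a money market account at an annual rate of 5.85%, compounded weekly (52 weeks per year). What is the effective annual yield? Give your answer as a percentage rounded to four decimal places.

EAR = (1 + 0.0585/52)^52 − 1.
= (1 + 0.001125)^52 − 1 = 1.060210 − 1 = 6.0210%.

6.0210%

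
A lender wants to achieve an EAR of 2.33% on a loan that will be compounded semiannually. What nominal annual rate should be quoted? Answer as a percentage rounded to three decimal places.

(1 + r/2)^2 − 1 = 0.0233, so 1 + r/2 = 1.0233^(1/2).
r/2 = 0.011583, so r = 0.023166 = 2.317%.

2.317%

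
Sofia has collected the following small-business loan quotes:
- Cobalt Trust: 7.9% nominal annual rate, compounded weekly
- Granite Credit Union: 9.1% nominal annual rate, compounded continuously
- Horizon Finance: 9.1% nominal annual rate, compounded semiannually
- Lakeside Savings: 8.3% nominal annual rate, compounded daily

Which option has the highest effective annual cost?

Cobalt Trust: (1 + 0.079/52)^52 − 1 = 8.214%
Granite Credit Union: e^0.091 − 1 = 9.527%
Horizon Finance: (1 + 0.091/2)^2 − 1 = 9.307%
Lakeside Savings: (1 + 0.083/365)^365 − 1 = 8.653%
The highest effective annual rate is Granite Credit Union at 9.527%.

Granite Credit Union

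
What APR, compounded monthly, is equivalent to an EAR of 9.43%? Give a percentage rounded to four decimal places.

9.0454%

(1 + r/12)^12 − 1 = 0.0943, so 1 + r/12 = 1.0943^(1/12).
r/12 = 0.007538, so r = 0.090454 = 9.0454%.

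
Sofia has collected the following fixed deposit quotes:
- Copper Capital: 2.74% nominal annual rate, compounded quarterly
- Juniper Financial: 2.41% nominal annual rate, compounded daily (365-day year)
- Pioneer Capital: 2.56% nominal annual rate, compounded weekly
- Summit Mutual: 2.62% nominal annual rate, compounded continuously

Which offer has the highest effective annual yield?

Copper Capital: (1 + 0.0274/4)^4 − 1 = 2.768%
Juniper Financial: (1 + 0.0241/365)^365 − 1 = 2.439%
Pioneer Capital: (1 + 0.0256/52)^52 − 1 = 2.592%
Summit Mutual: e^0.0262 − 1 = 2.655%
The highest effective annual rate is Copper Capital at 2.768%.

Copper Capital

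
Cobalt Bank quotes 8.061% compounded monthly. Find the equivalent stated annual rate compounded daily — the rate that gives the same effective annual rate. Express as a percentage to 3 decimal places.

8.035%

EAR = (1 + 0.08061/12)^12 − 1 = 0.083656.
Solve (1 + r/365)^365 = 1.083656: r/365 = 1.083656^(1/365) − 1 = 0.000220, so r = 0.080349 = 8.035%.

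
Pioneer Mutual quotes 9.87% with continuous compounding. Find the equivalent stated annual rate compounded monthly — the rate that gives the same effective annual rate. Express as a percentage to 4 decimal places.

9.9107%

EAR under continuous compounding: e^0.0987 − 1 = 0.103735.
Solve (1 + r/12)^12 = 1.103735: r/12 = 1.103735^(1/12) − 1 = 0.008259, so r = 0.099107 = 9.9107%.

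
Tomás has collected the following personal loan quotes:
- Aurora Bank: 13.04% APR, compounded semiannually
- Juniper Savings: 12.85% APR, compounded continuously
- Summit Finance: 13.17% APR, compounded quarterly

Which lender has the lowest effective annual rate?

Aurora Bank: (1 + 0.1304/2)^2 − 1 = 13.465%
Juniper Savings: e^0.1285 − 1 = 13.712%
Summit Finance: (1 + 0.1317/4)^4 − 1 = 13.835%
The lowest effective annual rate is Aurora Bank at 13.465%.

Aurora Bank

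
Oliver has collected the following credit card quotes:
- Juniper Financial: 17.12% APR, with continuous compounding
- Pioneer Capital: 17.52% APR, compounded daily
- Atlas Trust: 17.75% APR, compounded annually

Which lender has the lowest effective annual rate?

Juniper Financial: e^0.1712 − 1 = 18.673%
Pioneer Capital: (1 + 0.1752/365)^365 − 1 = 19.143%
Atlas Trust: compounded annually, EAR = 17.750%
The lowest effective annual rate is Atlas Trust at 17.750%.

Atlas Trust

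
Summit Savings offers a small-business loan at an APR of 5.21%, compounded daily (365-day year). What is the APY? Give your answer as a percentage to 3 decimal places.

EAR = (1 + 0.0521/365)^365 − 1.
= 1.053477 − 1 = 5.348%.

5.348%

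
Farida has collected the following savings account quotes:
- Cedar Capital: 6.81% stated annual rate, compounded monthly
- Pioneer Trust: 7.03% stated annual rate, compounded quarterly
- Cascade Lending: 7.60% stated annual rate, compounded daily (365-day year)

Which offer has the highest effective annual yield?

Cedar Capital: (1 + 0.0681/12)^12 − 1 = 7.027%
Pioneer Trust: (1 + 0.0703/4)^4 − 1 = 7.218%
Cascade Lending: (1 + 0.0760/365)^365 − 1 = 7.895%
The highest effective annual rate is Cascade Lending at 7.895%.

Cascade Lending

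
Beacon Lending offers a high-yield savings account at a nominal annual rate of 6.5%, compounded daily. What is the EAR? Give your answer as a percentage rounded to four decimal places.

6.7153%

EAR = (1 + 0.065/365)^365 − 1.
= 1.067153 − 1 = 6.7153%.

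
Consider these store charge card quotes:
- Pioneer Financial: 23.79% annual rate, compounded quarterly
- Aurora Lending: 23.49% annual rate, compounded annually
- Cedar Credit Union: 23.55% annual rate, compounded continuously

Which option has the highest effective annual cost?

Cedar Credit Union

Pioneer Financial: (1 + 0.2379/4)^4 − 1 = 25.998%
Aurora Lending: compounded annually, EAR = 23.490%
Cedar Credit Union: e^0.2355 − 1 = 26.554%
The highest effective annual rate is Cedar Credit Union at 26.554%.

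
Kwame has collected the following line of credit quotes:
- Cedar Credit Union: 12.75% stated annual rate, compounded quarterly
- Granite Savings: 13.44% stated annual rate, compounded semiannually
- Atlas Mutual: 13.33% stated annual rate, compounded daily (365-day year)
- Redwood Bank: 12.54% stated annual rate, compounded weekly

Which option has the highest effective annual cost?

Cedar Credit Union: (1 + 0.1275/4)^4 − 1 = 13.373%
Granite Savings: (1 + 0.1344/2)^2 − 1 = 13.892%
Atlas Mutual: (1 + 0.1333/365)^365 − 1 = 14.256%
Redwood Bank: (1 + 0.1254/52)^52 − 1 = 13.343%
The highest effective annual rate is Atlas Mutual at 14.256%.

Atlas Mutual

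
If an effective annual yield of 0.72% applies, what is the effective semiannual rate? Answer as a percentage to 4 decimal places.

0.3594%

The per-half-year rate i satisfies (1 + i)^2 = 1 + 0.0072.
i = 1.0072^(1/2) − 1 = 0.0035935 = 0.3594%.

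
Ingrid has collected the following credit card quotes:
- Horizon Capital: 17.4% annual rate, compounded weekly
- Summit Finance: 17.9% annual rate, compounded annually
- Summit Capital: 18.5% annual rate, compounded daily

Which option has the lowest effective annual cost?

Horizon Capital: (1 + 0.174/52)^52 − 1 = 18.971%
Summit Finance: compounded annually, EAR = 17.900%
Summit Capital: (1 + 0.185/365)^365 − 1 = 20.316%
The lowest effective annual rate is Summit Finance at 17.900%.

Summit Finance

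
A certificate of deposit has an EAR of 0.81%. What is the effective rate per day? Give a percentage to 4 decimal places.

0.0022%

The per-day rate i satisfies (1 + i)^365 = 1 + 0.0081.
i = 1.0081^(1/365) − 1 = 0.0000221 = 0.0022%.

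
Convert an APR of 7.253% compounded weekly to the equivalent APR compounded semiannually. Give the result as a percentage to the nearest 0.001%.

EAR = (1 + 0.07253/52)^52 − 1 = 0.075171.
Solve (1 + r/2)^2 = 1.075171: r/2 = 1.075171^(1/2) − 1 = 0.036904, so r = 0.073809 = 7.381%.

7.381%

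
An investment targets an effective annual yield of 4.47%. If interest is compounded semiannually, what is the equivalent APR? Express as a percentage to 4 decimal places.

4.4211%

(1 + r/2)^2 − 1 = 0.0447, so 1 + r/2 = 1.0447^(1/2).
r/2 = 0.022106, so r = 0.044211 = 4.4211%.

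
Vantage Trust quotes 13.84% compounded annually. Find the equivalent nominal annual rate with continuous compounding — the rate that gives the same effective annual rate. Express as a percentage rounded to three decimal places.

Compounded annually, EAR = nominal = 0.138400.
Equivalent continuous rate: r = ln(1 + 0.138400) = 0.129624 = 12.962%.

12.962%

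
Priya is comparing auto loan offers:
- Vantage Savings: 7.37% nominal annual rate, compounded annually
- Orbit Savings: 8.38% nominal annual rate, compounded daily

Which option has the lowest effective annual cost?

Vantage Savings

Vantage Savings: compounded annually, EAR = 7.370%
Orbit Savings: (1 + 0.0838/365)^365 − 1 = 8.740%
The lowest effective annual rate is Vantage Savings at 7.370%.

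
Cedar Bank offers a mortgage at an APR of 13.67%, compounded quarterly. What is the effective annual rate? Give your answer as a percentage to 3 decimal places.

14.387%

EAR = (1 + 0.1367/4)^4 − 1.
= (1 + 0.034175)^4 − 1 = 1.143869 − 1 = 14.387%.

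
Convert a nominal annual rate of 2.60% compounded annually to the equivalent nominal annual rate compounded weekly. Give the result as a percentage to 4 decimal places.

Compounded annually, EAR = nominal = 0.026000.
Solve (1 + r/52)^52 = 1.026000: r/52 = 1.026000^(1/52) − 1 = 0.000494, so r = 0.025674 = 2.5674%.

2.5674%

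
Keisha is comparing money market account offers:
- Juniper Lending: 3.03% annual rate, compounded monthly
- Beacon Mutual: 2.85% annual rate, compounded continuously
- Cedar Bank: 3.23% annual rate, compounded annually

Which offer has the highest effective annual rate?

Cedar Bank

Juniper Lending: (1 + 0.0303/12)^12 − 1 = 3.072%
Beacon Mutual: e^0.0285 − 1 = 2.891%
Cedar Bank: compounded annually, EAR = 3.230%
The highest effective annual rate is Cedar Bank at 3.230%.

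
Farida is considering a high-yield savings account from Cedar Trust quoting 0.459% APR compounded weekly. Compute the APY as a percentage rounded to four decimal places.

EAR = (1 + 0.00459/52)^52 − 1.
= 1.004600 − 1 = 0.4600%.

0.4600%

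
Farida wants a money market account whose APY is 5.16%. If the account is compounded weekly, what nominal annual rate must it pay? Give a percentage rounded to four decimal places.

5.0337%

(1 + r/52)^52 − 1 = 0.0516, so 1 + r/52 = 1.0516^(1/52).
r/52 = 0.000968, so r = 0.050337 = 5.0337%.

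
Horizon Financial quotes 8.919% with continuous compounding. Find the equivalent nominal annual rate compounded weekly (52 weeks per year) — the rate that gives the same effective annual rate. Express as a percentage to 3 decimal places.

8.927%

EAR under continuous compounding: e^0.08919 − 1 = 0.093288.
Solve (1 + r/52)^52 = 1.093288: r/52 = 1.093288^(1/52) − 1 = 0.001717, so r = 0.089267 = 8.927%.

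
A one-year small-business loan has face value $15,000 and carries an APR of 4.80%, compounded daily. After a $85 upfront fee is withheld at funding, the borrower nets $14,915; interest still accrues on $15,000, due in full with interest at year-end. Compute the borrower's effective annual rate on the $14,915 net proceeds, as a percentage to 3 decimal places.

5.515%

Amount owed after one year: 15,000 × (1 + 0.0480/365)^365 = 15,000 × 1.049167 = $15,737.51.
Effective rate on net proceeds: 15,737.51 / 14,915 − 1 = 0.055147 = 5.515%.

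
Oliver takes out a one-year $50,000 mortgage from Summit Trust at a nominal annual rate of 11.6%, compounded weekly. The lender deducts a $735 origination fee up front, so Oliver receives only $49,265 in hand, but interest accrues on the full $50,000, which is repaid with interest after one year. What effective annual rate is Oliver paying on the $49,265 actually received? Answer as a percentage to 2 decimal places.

Amount owed after one year: 50,000 × (1 + 0.116/52)^52 = 50,000 × 1.122851 = $56,142.54.
Effective rate on net proceeds: 56,142.54 / 49,265 − 1 = 0.139603 = 13.96%.

13.96%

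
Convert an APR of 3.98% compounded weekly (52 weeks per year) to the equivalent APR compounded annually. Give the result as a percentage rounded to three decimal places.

EAR = (1 + 0.0398/52)^52 − 1 = 0.040587.
Compounded annually, the equivalent nominal rate is the EAR itself: 4.059%.

4.059%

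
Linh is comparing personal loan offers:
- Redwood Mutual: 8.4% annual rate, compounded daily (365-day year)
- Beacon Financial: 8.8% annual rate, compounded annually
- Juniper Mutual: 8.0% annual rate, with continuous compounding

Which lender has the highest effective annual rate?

Redwood Mutual: (1 + 0.084/365)^365 − 1 = 8.762%
Beacon Financial: compounded annually, EAR = 8.800%
Juniper Mutual: e^0.080 − 1 = 8.329%
The highest effective annual rate is Beacon Financial at 8.800%.

Beacon Financial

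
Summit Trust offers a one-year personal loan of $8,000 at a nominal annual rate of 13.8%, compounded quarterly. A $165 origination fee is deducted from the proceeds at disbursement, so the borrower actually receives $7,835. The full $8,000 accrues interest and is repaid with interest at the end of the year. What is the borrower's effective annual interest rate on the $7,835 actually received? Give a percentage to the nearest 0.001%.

16.943%

Amount owed after one year: 8,000 × (1 + 0.138/4)^4 = 8,000 × 1.145307 = $9,162.46.
Effective rate on net proceeds: 9,162.46 / 7,835 − 1 = 0.169427 = 16.943%.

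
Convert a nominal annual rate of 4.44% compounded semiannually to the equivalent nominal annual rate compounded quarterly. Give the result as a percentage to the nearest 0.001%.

4.416%

EAR = (1 + 0.0444/2)^2 − 1 = 0.044893.
Solve (1 + r/4)^4 = 1.044893: r/4 = 1.044893^(1/4) − 1 = 0.011039, so r = 0.044156 = 4.416%.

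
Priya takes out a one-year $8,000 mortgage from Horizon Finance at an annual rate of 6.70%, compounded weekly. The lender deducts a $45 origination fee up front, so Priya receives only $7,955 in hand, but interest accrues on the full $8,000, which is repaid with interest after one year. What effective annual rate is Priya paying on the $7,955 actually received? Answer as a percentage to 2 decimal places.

7.53%

Amount owed after one year: 8,000 × (1 + 0.0670/52)^52 = 8,000 × 1.069249 = $8,553.99.
Effective rate on net proceeds: 8,553.99 / 7,955 − 1 = 0.075298 = 7.53%.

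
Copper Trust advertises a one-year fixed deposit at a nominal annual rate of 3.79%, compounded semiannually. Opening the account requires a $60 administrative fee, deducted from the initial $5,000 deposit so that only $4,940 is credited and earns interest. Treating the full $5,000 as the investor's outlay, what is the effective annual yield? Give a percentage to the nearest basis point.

2.58%

Value after one year: 4,940 × (1 + 0.0379/2)^2 = 4,940 × 1.038259 = $5,129.00.
Effective yield on the $5,000 outlay: 5,129.00 / 5,000 − 1 = 0.025800 = 2.58%.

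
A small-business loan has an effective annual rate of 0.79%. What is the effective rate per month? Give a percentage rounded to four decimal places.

0.0656%

The per-month rate i satisfies (1 + i)^12 = 1 + 0.0079.
i = 1.0079^(1/12) − 1 = 0.0006560 = 0.0656%.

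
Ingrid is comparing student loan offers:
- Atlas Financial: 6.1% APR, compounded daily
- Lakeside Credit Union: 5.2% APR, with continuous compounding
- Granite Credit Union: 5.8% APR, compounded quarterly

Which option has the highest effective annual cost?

Atlas Financial: (1 + 0.061/365)^365 − 1 = 6.289%
Lakeside Credit Union: e^0.052 − 1 = 5.338%
Granite Credit Union: (1 + 0.058/4)^4 − 1 = 5.927%
The highest effective annual rate is Atlas Financial at 6.289%.

Atlas Financial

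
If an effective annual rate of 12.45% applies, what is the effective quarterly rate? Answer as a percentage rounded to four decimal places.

2.9769%

The per-quarter rate i satisfies (1 + i)^4 = 1 + 0.1245.
i = 1.1245^(1/4) − 1 = 0.0297691 = 2.9769%.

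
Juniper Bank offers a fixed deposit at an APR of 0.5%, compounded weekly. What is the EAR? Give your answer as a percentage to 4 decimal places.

EAR = (1 + 0.005/52)^52 − 1.
= (1 + 0.000096)^52 − 1 = 1.005012 − 1 = 0.5012%.

0.5012%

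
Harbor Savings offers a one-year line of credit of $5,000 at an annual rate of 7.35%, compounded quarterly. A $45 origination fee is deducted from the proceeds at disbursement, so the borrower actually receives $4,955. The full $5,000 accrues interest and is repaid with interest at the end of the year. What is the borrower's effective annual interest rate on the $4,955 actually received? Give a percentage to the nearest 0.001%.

8.532%

Amount owed after one year: 5,000 × (1 + 0.0735/4)^4 = 5,000 × 1.075551 = $5,377.75.
Effective rate on net proceeds: 5,377.75 / 4,955 − 1 = 0.085319 = 8.532%.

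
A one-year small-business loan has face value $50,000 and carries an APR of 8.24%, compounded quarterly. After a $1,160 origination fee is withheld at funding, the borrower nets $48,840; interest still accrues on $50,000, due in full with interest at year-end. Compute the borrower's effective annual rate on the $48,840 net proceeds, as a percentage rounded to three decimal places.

11.075%

Amount owed after one year: 50,000 × (1 + 0.0824/4)^4 = 50,000 × 1.084981 = $54,249.07.
Effective rate on net proceeds: 54,249.07 / 48,840 − 1 = 0.110751 = 11.075%.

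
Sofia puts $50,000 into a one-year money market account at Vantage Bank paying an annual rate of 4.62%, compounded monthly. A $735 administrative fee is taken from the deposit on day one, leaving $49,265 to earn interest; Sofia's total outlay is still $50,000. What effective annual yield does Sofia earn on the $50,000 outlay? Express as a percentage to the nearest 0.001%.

3.180%

Value after one year: 49,265 × (1 + 0.0462/12)^12 = 49,265 × 1.047191 = $51,589.86.
Effective yield on the $50,000 outlay: 51,589.86 / 50,000 − 1 = 0.031797 = 3.180%.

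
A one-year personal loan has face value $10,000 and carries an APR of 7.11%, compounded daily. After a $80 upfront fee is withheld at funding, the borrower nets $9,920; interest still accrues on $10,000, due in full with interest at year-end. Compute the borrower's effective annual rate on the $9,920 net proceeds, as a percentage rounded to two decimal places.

8.23%

Amount owed after one year: 10,000 × (1 + 0.0711/365)^365 = 10,000 × 1.073681 = $10,736.81.
Effective rate on net proceeds: 10,736.81 / 9,920 − 1 = 0.082340 = 8.23%.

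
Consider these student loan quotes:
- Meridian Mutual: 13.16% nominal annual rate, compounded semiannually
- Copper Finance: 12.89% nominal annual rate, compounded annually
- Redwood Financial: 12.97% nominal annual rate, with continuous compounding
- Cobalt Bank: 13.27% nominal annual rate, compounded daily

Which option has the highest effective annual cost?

Meridian Mutual: (1 + 0.1316/2)^2 − 1 = 13.593%
Copper Finance: compounded annually, EAR = 12.890%
Redwood Financial: e^0.1297 − 1 = 13.849%
Cobalt Bank: (1 + 0.1327/365)^365 − 1 = 14.188%
The highest effective annual rate is Cobalt Bank at 14.188%.

Cobalt Bank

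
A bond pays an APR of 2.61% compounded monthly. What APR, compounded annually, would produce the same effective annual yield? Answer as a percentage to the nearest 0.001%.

2.641%

EAR = (1 + 0.0261/12)^12 − 1 = 0.026414.
Compounded annually, the equivalent nominal rate is the EAR itself: 2.641%.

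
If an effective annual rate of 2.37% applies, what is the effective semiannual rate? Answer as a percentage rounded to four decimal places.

The per-half-year rate i satisfies (1 + i)^2 = 1 + 0.0237.
i = 1.0237^(1/2) − 1 = 0.0117806 = 1.1781%.

1.1781%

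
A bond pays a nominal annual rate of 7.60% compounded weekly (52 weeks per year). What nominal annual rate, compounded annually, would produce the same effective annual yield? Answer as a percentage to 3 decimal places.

EAR = (1 + 0.0760/52)^52 − 1 = 0.078903.
Compounded annually, the equivalent nominal rate is the EAR itself: 7.890%.

7.890%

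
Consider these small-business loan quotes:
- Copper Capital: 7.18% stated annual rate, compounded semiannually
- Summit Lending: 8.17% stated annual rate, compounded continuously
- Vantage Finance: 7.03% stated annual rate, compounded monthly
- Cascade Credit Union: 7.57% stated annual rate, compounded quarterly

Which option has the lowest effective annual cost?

Copper Capital: (1 + 0.0718/2)^2 − 1 = 7.309%
Summit Lending: e^0.0817 − 1 = 8.513%
Vantage Finance: (1 + 0.0703/12)^12 − 1 = 7.261%
Cascade Credit Union: (1 + 0.0757/4)^4 − 1 = 7.788%
The lowest effective annual rate is Vantage Finance at 7.261%.

Vantage Finance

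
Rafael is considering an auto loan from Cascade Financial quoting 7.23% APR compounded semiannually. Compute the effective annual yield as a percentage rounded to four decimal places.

7.3607%

EAR = (1 + 0.0723/2)^2 − 1.
= (1 + 0.036150)^2 − 1 = 1.073607 − 1 = 7.3607%.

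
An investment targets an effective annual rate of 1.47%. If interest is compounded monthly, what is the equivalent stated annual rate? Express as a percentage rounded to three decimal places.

1.460%

(1 + r/12)^12 − 1 = 0.0147, so 1 + r/12 = 1.0147^(1/12).
r/12 = 0.001217, so r = 0.014602 = 1.460%.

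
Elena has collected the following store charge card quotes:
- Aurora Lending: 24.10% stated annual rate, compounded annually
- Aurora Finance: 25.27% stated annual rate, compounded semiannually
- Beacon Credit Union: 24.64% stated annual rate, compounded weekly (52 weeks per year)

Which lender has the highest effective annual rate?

Aurora Lending: compounded annually, EAR = 24.100%
Aurora Finance: (1 + 0.2527/2)^2 − 1 = 26.866%
Beacon Credit Union: (1 + 0.2464/52)^52 − 1 = 27.867%
The highest effective annual rate is Beacon Credit Union at 27.867%.

Beacon Credit Union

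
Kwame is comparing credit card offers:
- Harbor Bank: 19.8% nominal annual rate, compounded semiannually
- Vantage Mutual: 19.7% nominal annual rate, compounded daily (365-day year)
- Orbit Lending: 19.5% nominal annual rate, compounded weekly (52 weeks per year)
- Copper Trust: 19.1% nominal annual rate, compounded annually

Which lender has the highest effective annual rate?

Harbor Bank: (1 + 0.198/2)^2 − 1 = 20.780%
Vantage Mutual: (1 + 0.197/365)^365 − 1 = 21.768%
Orbit Lending: (1 + 0.195/52)^52 − 1 = 21.487%
Copper Trust: compounded annually, EAR = 19.100%
The highest effective annual rate is Vantage Mutual at 21.768%.

Vantage Mutual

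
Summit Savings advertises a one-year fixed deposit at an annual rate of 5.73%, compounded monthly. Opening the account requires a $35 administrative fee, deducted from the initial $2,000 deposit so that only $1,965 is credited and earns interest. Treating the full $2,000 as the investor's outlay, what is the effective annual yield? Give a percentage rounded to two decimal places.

4.03%

Value after one year: 1,965 × (1 + 0.0573/12)^12 = 1,965 × 1.058829 = $2,080.60.
Effective yield on the $2,000 outlay: 2,080.60 / 2,000 − 1 = 0.040300 = 4.03%.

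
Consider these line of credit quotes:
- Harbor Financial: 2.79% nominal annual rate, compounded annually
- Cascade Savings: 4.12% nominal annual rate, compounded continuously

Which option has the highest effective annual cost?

Cascade Savings

Harbor Financial: compounded annually, EAR = 2.790%
Cascade Savings: e^0.0412 − 1 = 4.206%
The highest effective annual rate is Cascade Savings at 4.206%.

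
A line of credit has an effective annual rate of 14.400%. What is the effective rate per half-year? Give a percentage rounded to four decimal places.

6.9579%

The per-half-year rate i satisfies (1 + i)^2 = 1 + 0.14400.
i = 1.14400^(1/2) − 1 = 0.0695794 = 6.9579%.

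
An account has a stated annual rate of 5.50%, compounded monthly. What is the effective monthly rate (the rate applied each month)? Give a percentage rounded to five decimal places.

With a nominal annual rate compounded monthly, the periodic rate is the nominal rate divided by 12.
i = 0.0550 / 12 = 0.0045833 = 0.45833%.

0.45833%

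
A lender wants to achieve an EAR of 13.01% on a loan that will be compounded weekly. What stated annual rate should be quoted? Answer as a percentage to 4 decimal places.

12.2450%

(1 + r/52)^52 − 1 = 0.1301, so 1 + r/52 = 1.1301^(1/52).
r/52 = 0.002355, so r = 0.122450 = 12.2450%.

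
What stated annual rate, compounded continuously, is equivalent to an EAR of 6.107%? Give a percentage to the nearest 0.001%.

Continuous: nominal r satisfies e^r − 1 = 0.06107.
r = ln(1 + 0.06107) = ln(1.06107) = 0.059278 = 5.928%.

5.928%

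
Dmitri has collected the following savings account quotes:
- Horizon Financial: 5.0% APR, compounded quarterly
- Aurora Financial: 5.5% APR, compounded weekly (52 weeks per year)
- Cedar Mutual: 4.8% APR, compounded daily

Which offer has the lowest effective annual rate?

Horizon Financial: (1 + 0.050/4)^4 − 1 = 5.095%
Aurora Financial: (1 + 0.055/52)^52 − 1 = 5.651%
Cedar Mutual: (1 + 0.048/365)^365 − 1 = 4.917%
The lowest effective annual rate is Cedar Mutual at 4.917%.

Cedar Mutual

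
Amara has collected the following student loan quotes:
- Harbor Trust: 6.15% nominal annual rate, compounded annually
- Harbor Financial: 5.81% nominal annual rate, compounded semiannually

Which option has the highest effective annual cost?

Harbor Trust: compounded annually, EAR = 6.150%
Harbor Financial: (1 + 0.0581/2)^2 − 1 = 5.894%
The highest effective annual rate is Harbor Trust at 6.150%.

Harbor Trust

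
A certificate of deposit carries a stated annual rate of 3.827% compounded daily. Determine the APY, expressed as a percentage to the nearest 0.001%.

EAR = (1 + 0.03827/365)^365 − 1.
= (1 + 0.000105)^365 − 1 = 1.039010 − 1 = 3.901%.

3.901%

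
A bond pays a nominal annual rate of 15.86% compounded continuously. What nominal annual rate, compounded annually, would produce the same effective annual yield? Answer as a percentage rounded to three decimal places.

17.187%

EAR under continuous compounding: e^0.1586 − 1 = 0.171869.
Compounded annually, the equivalent nominal rate is the EAR itself: 17.187%.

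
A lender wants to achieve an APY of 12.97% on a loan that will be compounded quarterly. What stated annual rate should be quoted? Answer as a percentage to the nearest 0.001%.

12.383%

(1 + r/4)^4 − 1 = 0.1297, so 1 + r/4 = 1.1297^(1/4).
r/4 = 0.030958, so r = 0.123830 = 12.383%.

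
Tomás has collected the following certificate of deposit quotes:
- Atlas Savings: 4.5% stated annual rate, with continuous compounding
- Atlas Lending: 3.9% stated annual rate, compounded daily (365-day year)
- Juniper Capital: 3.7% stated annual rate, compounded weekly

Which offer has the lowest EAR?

Atlas Savings: e^0.045 − 1 = 4.603%
Atlas Lending: (1 + 0.039/365)^365 − 1 = 3.977%
Juniper Capital: (1 + 0.037/52)^52 − 1 = 3.768%
The lowest effective annual rate is Juniper Capital at 3.768%.

Juniper Capital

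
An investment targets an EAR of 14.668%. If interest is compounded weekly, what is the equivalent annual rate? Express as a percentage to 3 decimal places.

(1 + r/52)^52 − 1 = 0.14668, so 1 + r/52 = 1.14668^(1/52).
r/52 = 0.002636, so r = 0.137051 = 13.705%.

13.705%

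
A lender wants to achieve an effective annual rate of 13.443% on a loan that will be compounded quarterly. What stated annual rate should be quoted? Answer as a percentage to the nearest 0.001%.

12.814%

(1 + r/4)^4 − 1 = 0.13443, so 1 + r/4 = 1.13443^(1/4).
r/4 = 0.032035, so r = 0.128140 = 12.814%.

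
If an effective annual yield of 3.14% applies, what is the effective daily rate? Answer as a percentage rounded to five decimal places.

0.00847%

The per-day rate i satisfies (1 + i)^365 = 1 + 0.0314.
i = 1.0314^(1/365) − 1 = 0.0000847 = 0.00847%.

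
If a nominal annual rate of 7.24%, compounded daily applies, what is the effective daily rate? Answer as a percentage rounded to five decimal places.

0.01984%

With a nominal annual rate compounded daily, the periodic rate is the nominal rate divided by 365.
i = 0.0724 / 365 = 0.0001984 = 0.01984%.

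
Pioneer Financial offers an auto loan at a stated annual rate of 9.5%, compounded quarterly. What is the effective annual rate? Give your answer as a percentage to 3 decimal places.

9.844%

EAR = (1 + 0.095/4)^4 − 1.
= 1.098438 − 1 = 9.844%.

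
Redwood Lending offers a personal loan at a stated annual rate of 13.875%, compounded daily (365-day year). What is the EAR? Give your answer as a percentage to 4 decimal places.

14.8807%

EAR = (1 + 0.13875/365)^365 − 1.
= (1 + 0.000380)^365 − 1 = 1.148807 − 1 = 14.8807%.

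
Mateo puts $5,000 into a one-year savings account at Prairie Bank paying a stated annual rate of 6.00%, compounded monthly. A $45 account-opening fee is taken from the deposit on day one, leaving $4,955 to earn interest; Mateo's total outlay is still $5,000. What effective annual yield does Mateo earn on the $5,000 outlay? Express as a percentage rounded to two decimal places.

5.21%

Value after one year: 4,955 × (1 + 0.0600/12)^12 = 4,955 × 1.061678 = $5,260.61.
Effective yield on the $5,000 outlay: 5,260.61 / 5,000 − 1 = 0.052123 = 5.21%.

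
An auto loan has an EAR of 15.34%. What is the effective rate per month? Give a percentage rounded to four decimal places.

The per-month rate i satisfies (1 + i)^12 = 1 + 0.1534.
i = 1.1534^(1/12) − 1 = 0.0119638 = 1.1964%.

1.1964%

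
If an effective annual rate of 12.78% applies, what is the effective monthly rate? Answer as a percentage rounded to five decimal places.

1.00728%

The per-month rate i satisfies (1 + i)^12 = 1 + 0.1278.
i = 1.1278^(1/12) − 1 = 0.0100728 = 1.00728%.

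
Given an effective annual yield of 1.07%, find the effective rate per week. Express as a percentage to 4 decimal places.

0.0205%

The per-week rate i satisfies (1 + i)^52 = 1 + 0.0107.
i = 1.0107^(1/52) − 1 = 0.0002047 = 0.0205%.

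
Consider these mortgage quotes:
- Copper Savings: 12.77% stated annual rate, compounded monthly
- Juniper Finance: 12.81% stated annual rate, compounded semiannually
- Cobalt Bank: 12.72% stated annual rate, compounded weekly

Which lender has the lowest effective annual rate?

Copper Savings: (1 + 0.1277/12)^12 − 1 = 13.545%
Juniper Finance: (1 + 0.1281/2)^2 − 1 = 13.220%
Cobalt Bank: (1 + 0.1272/52)^52 − 1 = 13.547%
The lowest effective annual rate is Juniper Finance at 13.220%.

Juniper Finance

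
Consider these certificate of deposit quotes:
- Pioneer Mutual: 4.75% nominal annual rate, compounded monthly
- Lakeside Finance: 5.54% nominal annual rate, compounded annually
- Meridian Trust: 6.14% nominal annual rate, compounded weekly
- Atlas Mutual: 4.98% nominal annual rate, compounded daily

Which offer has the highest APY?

Pioneer Mutual: (1 + 0.0475/12)^12 − 1 = 4.855%
Lakeside Finance: compounded annually, EAR = 5.540%
Meridian Trust: (1 + 0.0614/52)^52 − 1 = 6.329%
Atlas Mutual: (1 + 0.0498/365)^365 − 1 = 5.106%
The highest effective annual rate is Meridian Trust at 6.329%.

Meridian Trust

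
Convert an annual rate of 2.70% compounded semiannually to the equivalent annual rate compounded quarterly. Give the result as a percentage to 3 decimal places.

2.691%

EAR = (1 + 0.0270/2)^2 − 1 = 0.027182.
Solve (1 + r/4)^4 = 1.027182: r/4 = 1.027182^(1/4) − 1 = 0.006727, so r = 0.026909 = 2.691%.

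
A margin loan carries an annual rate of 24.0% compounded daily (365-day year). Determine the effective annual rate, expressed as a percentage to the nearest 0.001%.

EAR = (1 + 0.240/365)^365 − 1.
= (1 + 0.000658)^365 − 1 = 1.271149 − 1 = 27.115%.

27.115%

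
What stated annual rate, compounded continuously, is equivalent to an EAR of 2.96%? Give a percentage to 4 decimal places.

Continuous: nominal r satisfies e^r − 1 = 0.0296.
r = ln(1 + 0.0296) = ln(1.0296) = 0.029170 = 2.9170%.

2.9170%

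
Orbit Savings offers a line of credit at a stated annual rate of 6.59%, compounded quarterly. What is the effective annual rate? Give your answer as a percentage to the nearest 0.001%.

6.755%

EAR = (1 + 0.0659/4)^4 − 1.
= (1 + 0.016475)^4 − 1 = 1.067547 − 1 = 6.755%.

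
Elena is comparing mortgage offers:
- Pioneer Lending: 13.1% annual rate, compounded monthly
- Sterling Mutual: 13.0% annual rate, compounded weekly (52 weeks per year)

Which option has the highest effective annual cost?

Pioneer Lending

Pioneer Lending: (1 + 0.131/12)^12 − 1 = 13.916%
Sterling Mutual: (1 + 0.130/52)^52 − 1 = 13.864%
The highest effective annual rate is Pioneer Lending at 13.916%.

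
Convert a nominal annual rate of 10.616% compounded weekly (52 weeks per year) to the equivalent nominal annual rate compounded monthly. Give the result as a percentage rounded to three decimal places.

10.652%

EAR = (1 + 0.10616/52)^52 − 1 = 0.111879.
Solve (1 + r/12)^12 = 1.111879: r/12 = 1.111879^(1/12) − 1 = 0.008877, so r = 0.106522 = 10.652%.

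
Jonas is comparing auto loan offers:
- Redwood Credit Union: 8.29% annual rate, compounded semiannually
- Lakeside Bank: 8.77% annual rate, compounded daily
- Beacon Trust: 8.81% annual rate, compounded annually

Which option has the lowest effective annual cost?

Redwood Credit Union

Redwood Credit Union: (1 + 0.0829/2)^2 − 1 = 8.462%
Lakeside Bank: (1 + 0.0877/365)^365 − 1 = 9.165%
Beacon Trust: compounded annually, EAR = 8.810%
The lowest effective annual rate is Redwood Credit Union at 8.462%.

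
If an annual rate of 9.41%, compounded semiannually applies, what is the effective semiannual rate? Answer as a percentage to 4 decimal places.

With a nominal annual rate compounded semiannually, the periodic rate is the nominal rate divided by 2.
i = 0.0941 / 2 = 0.0470500 = 4.7050%.

4.7050%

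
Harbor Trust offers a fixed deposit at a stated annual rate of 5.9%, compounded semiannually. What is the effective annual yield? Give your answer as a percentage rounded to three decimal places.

EAR = (1 + 0.059/2)^2 − 1.
= (1 + 0.029500)^2 − 1 = 1.059870 − 1 = 5.987%.

5.987%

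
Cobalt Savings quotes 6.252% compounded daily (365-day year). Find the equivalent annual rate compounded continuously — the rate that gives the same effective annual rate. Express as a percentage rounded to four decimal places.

6.2515%

EAR = (1 + 0.06252/365)^365 − 1 = 0.064510.
Equivalent continuous rate: r = ln(1 + 0.064510) = 0.062515 = 6.2515%.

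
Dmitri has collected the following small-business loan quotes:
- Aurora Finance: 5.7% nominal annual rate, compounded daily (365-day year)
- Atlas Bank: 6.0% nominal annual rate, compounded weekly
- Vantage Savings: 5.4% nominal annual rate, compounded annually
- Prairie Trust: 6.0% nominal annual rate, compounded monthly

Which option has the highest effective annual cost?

Atlas Bank

Aurora Finance: (1 + 0.057/365)^365 − 1 = 5.865%
Atlas Bank: (1 + 0.060/52)^52 − 1 = 6.180%
Vantage Savings: compounded annually, EAR = 5.400%
Prairie Trust: (1 + 0.060/12)^12 − 1 = 6.168%
The highest effective annual rate is Atlas Bank at 6.180%.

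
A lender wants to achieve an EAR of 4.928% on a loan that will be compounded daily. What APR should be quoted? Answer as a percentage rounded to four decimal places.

4.8107%

(1 + r/365)^365 − 1 = 0.04928, so 1 + r/365 = 1.04928^(1/365).
r/365 = 0.000132, so r = 0.048107 = 4.8107%.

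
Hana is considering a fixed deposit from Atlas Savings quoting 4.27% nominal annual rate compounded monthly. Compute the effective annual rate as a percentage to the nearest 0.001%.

EAR = (1 + 0.0427/12)^12 − 1.
= 1.043546 − 1 = 4.355%.

4.355%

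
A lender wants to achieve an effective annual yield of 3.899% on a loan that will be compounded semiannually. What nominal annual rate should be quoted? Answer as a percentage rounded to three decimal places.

3.862%

(1 + r/2)^2 − 1 = 0.03899, so 1 + r/2 = 1.03899^(1/2).
r/2 = 0.019309, so r = 0.038617 = 3.862%.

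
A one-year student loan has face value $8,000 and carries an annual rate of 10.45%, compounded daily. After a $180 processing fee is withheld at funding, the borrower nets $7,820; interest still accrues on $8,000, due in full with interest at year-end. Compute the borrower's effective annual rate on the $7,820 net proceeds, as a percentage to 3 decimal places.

Amount owed after one year: 8,000 × (1 + 0.1045/365)^365 = 8,000 × 1.110139 = $8,881.11.
Effective rate on net proceeds: 8,881.11 / 7,820 − 1 = 0.135692 = 13.569%.

13.569%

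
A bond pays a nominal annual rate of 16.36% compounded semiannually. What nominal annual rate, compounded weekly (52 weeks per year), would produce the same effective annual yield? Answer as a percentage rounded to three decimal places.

15.749%

EAR = (1 + 0.1636/2)^2 − 1 = 0.170291.
Solve (1 + r/52)^52 = 1.170291: r/52 = 1.170291^(1/52) − 1 = 0.003029, so r = 0.157491 = 15.749%.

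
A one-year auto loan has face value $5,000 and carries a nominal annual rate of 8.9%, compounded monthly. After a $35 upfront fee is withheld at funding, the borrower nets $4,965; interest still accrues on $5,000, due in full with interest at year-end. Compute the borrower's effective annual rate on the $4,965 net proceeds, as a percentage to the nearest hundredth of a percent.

10.04%

Amount owed after one year: 5,000 × (1 + 0.089/12)^12 = 5,000 × 1.092722 = $5,463.61.
Effective rate on net proceeds: 5,463.61 / 4,965 − 1 = 0.100425 = 10.04%.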